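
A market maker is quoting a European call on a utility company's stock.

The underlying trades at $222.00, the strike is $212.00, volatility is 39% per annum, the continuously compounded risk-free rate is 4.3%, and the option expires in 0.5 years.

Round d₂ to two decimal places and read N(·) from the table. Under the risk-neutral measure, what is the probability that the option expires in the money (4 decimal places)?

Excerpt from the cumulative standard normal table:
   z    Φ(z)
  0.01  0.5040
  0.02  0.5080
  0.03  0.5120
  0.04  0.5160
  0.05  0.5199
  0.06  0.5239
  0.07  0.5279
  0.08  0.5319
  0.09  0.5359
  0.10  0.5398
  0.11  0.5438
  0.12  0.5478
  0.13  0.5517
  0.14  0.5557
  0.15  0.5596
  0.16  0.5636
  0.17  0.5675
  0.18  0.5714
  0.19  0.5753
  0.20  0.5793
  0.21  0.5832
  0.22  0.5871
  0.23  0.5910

0.5438

T = 0.5;  σ√T = 0.2758
d₁ = [ln(222/212) + (0.043 + 0.39²/2)·0.5] / 0.2758 = [0.0461 + 0.0595] / 0.2758 = 0.3830 ⇒ 0.38
d₂ = d₁ − σ√T = 0.3830 − 0.2758 = 0.1072 ⇒ 0.11
Pr(exercise) under Q = N(d₂) = 0.5438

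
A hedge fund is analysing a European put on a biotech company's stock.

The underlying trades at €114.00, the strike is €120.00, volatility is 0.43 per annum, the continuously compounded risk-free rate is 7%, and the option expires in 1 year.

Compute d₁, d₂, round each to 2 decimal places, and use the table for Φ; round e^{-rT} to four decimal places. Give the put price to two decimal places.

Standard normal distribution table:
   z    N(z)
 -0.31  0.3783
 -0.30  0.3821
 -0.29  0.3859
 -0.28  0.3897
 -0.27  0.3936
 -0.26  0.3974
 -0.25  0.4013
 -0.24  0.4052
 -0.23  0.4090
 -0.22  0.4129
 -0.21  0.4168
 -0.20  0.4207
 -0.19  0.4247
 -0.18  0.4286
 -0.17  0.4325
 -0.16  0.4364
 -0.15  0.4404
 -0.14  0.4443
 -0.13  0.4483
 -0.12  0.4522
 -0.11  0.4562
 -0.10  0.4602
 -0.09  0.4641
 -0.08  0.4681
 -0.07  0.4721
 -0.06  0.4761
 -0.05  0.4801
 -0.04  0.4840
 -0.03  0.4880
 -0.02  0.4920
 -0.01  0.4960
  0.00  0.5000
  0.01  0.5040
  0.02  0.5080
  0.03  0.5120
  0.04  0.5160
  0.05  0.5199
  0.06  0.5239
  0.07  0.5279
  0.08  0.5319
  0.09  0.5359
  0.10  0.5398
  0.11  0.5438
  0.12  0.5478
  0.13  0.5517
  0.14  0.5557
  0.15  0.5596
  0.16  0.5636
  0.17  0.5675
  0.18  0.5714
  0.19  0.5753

€18.19

T = 1;  σ√T = 0.4300
d₁ = [ln(114/120) + (0.07 + 0.43²/2)·1] / 0.4300 = [-0.0513 + 0.1624] / 0.4300 = 0.2585 → 0.26
d₂ = d₁ − σ√T = 0.2585 − 0.4300 = -0.1715 → -0.17
e^(−rT) = e^(−0.07·1) = 0.9324
P = 120·0.9324·N(0.17) − 114·N(-0.26) = 120·0.9324·0.5675 − 114·0.3974 = 63.4964 − 45.3036 = 18.1928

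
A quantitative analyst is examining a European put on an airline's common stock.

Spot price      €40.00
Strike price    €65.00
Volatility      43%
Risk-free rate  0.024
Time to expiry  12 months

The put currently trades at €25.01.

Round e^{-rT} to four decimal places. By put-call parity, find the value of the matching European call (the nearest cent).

€1.55

e^(−rT) = e^(−0.024·1) = 0.9763
Put-call parity: C − P = S − K·e^(−rT) = 40 − 65·0.9763 = 40 − 63.4595 = -23.4595
C = P + (C − P) = 25.01 + (-23.4595) = 1.5505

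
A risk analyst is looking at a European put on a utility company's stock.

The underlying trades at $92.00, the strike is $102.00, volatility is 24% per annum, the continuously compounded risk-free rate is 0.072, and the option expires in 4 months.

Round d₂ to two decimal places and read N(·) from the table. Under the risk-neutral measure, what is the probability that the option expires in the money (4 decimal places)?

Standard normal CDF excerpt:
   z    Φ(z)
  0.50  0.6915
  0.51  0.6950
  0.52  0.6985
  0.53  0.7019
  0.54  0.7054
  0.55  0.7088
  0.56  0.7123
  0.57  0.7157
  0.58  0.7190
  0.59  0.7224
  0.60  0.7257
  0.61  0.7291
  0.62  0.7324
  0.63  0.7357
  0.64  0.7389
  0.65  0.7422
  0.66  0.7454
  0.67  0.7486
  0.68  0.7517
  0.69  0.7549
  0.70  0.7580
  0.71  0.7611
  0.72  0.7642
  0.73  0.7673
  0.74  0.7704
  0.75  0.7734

σ√T = 0.24 × 0.5774 = 0.1386
ln(S/K) + (r + σ²/2)T = ln(92/102) + (0.072 + 0.24²/2)·0.3333 = -0.1032 + 0.0336 = -0.0696
d₁ = -0.0696 / 0.1386 = -0.5022 ≈ -0.50
d₂ = d₁ − σ√T = -0.5022 − 0.1386 = -0.6407 ≈ -0.64
Risk-neutral Pr[S_T < K] = N(−d₂) = N(0.64) = 0.7389

0.7389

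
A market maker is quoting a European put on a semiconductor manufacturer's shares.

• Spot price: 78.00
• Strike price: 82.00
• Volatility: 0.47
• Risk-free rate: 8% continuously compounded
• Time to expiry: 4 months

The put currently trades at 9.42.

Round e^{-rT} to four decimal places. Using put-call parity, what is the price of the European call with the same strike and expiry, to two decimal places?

7.58

exp(−rT) = exp(−0.08·0.3333) = 0.9737
Put-call parity: C − P = S − K·e^(−rT) = 78 − 82·0.9737 = 78 − 79.8434 = -1.8434
C = P + (C − P) = 9.42 + (-1.8434) = 7.5766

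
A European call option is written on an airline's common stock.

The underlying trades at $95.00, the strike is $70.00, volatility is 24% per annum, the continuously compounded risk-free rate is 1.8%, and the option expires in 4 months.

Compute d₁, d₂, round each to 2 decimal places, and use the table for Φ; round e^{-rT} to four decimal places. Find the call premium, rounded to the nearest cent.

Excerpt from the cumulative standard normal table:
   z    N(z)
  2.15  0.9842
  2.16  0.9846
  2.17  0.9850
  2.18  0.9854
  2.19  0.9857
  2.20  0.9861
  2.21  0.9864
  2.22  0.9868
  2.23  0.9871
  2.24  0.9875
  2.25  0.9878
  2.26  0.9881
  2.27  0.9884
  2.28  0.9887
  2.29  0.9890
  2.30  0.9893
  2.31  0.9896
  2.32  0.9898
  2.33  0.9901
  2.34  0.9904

σ√T = 0.24 × 0.5774 = 0.1386
d₁ = [ln(95/70) + (0.018 + ½·0.24²)·0.3333] / (σ√T) = (0.3054 + 0.0156) / 0.1386 = 2.3165 which rounds to 2.32
d₂ = 2.3165 − 0.1386 = 2.1779 which rounds to 2.18
exp(−rT) = exp(−0.018·0.3333) = 0.9940
C = 95·N(2.32) − 70·0.9940·N(2.18) = 95·0.9898 − 70·0.9940·0.9854 = 94.0310 − 68.5641 = 25.4669

$25.47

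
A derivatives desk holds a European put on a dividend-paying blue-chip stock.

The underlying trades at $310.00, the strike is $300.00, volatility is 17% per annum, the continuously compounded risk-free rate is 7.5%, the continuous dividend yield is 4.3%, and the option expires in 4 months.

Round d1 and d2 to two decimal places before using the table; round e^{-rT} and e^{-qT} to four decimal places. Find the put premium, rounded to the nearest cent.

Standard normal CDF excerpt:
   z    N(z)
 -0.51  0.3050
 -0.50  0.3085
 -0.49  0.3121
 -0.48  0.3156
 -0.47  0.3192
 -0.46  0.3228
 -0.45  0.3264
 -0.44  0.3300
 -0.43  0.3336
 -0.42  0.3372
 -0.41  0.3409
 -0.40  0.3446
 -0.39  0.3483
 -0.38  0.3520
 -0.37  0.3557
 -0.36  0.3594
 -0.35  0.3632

$6.53

T = 0.3333;  σ√T = 0.0981
d₁ = [ln(310/300) + (0.075 − 0.043 + 0.17²/2)·0.3333] / 0.0981 = [0.0328 + 0.0155] / 0.0981 = 0.4918 ⇒ 0.49
d₂ = d₁ − σ√T = 0.4918 − 0.0981 = 0.3937 ⇒ 0.39
exp(−qT) = exp(−0.043·0.3333) = 0.9858;  exp(−rT) = exp(−0.075·0.3333) = 0.9753
N(−d₂) = N(-0.39) = 0.3483;  N(−d₁) = N(-0.49) = 0.3121
P = 300·0.9753·0.3483 − 310·0.9858·0.3121 = 101.9091 − 95.3771 = 6.5320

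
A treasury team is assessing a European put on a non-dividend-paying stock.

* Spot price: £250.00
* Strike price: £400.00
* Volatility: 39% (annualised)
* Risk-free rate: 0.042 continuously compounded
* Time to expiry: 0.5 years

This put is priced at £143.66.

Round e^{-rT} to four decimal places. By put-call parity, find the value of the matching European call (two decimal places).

exp(−rT) = exp(−0.042·0.5) = 0.9792
Put-call parity: C − P = S − K·e^(−rT) = 250 − 400·0.9792 = 250 − 391.6800 = -141.6800
C = P + (C − P) = 143.66 + (-141.6800) = 1.9800

£1.98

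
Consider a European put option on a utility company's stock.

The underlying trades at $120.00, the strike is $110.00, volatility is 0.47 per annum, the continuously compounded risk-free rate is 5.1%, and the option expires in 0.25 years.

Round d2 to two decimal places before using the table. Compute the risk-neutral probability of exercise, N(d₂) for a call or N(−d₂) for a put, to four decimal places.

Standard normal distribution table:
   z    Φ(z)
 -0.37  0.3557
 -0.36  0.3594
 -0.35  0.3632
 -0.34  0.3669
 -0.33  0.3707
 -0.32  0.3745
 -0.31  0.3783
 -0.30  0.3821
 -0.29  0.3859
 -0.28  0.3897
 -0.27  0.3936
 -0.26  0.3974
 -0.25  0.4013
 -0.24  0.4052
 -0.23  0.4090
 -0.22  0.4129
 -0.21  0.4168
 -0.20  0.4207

T = 0.25;  σ√T = 0.2350
ln(S/K) + (r + σ²/2)T = ln(120/110) + (0.051 + 0.47²/2)·0.25 = 0.0870 + 0.0404 = 0.1274
d₁ = 0.1274 / 0.2350 = 0.5420 ⇒ 0.54
d₂ = d₁ − σ√T = 0.5420 − 0.2350 = 0.3070 ⇒ 0.31
Pr(exercise) under Q = N(−d₂) = N(-0.31) = 0.3783

0.3783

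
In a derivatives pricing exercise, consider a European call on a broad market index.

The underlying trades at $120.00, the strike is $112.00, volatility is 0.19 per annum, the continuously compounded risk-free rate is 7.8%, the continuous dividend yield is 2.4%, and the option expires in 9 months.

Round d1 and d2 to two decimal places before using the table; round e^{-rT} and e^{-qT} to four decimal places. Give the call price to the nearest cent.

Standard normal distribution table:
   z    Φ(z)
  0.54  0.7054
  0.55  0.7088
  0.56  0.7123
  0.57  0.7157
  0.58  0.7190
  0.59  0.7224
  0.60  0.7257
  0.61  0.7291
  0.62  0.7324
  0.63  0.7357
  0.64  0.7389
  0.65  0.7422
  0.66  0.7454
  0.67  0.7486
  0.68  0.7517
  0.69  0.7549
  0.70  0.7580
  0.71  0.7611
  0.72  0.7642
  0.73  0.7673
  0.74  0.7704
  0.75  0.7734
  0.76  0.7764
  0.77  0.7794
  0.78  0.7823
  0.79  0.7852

$15.20

T = 0.75;  σ√T = 0.1645
ln(S/K) + (r − q + σ²/2)T = ln(120/112) + (0.078 − 0.024 + 0.19²/2)·0.75 = 0.0690 + 0.0540 = 0.1230
d₁ = 0.1230 / 0.1645 = 0.7477 which rounds to 0.75
d₂ = d₁ − σ√T = 0.7477 − 0.1645 = 0.5832 which rounds to 0.58
exp(−qT) = exp(−0.024·0.75) = 0.9822;  exp(−rT) = exp(−0.078·0.75) = 0.9432
N(d₁) = N(0.75) = 0.7734;  N(d₂) = N(0.58) = 0.7190
C = 120·0.9822·0.7734 − 112·0.9432·0.7190 = 91.1560 − 75.9540 = 15.2020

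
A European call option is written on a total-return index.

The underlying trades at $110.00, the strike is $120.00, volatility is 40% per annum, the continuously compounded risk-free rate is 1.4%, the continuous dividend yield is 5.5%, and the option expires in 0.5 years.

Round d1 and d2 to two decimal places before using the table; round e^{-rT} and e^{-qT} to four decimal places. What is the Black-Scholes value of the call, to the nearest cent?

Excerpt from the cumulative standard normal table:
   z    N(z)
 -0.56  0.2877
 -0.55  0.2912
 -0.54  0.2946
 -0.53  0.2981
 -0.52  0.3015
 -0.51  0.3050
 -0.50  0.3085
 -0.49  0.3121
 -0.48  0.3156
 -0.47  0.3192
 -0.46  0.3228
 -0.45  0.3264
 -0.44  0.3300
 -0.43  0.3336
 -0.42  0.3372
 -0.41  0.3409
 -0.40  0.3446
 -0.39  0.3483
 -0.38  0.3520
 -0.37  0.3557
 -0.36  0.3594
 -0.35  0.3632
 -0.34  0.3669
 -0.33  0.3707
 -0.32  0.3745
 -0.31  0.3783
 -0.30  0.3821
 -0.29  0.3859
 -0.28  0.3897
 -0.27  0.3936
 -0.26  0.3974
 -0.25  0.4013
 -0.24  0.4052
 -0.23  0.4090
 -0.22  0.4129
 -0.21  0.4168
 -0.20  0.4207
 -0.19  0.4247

$7.44

σ√T = 0.4·√0.5 = 0.2828
d₁ = [ln(110/120) + (0.014 − 0.055 + 0.4²/2)·0.5] / 0.2828 = [-0.0870 + 0.0195] / 0.2828 = -0.2387 which rounds to -0.24
d₂ = d₁ − σ√T = -0.2387 − 0.2828 = -0.5215 which rounds to -0.52
exp(−qT) = exp(−0.055·0.5) = 0.9729;  exp(−rT) = exp(−0.014·0.5) = 0.9930
C = 110·0.9729·N(-0.24) − 120·0.9930·N(-0.52) = 110·0.9729·0.4052 − 120·0.9930·0.3015 = 43.3641 − 35.9267 = 7.4374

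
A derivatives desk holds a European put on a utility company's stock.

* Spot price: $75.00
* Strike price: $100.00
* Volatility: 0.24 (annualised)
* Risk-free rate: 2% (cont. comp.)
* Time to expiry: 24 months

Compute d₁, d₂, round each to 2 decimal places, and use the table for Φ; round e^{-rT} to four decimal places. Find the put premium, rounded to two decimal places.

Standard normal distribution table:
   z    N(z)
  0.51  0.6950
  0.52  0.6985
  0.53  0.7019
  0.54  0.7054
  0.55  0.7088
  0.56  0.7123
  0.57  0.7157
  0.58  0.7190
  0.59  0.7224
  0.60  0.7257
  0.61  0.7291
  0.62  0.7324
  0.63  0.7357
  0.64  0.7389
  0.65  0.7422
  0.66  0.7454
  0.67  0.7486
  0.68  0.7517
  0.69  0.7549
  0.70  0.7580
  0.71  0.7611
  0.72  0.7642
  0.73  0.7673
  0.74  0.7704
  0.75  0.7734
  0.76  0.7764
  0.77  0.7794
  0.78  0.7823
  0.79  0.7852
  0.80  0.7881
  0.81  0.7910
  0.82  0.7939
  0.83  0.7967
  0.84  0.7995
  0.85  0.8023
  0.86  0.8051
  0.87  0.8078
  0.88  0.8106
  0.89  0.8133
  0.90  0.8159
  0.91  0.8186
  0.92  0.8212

$24.97

σ√T = 0.24 × 1.4142 = 0.3394
ln(S/K) + (r + σ²/2)T = ln(75/100) + (0.02 + 0.24²/2)·2 = -0.2877 + 0.0976 = -0.1901
d₁ = -0.1901 / 0.3394 = -0.5600 → -0.56
d₂ = d₁ − σ√T = -0.5600 − 0.3394 = -0.8994 → -0.90
e^(−rT) = e^(−0.02·2) = 0.9608
N(−d₂) = N(0.90) = 0.8159;  N(−d₁) = N(0.56) = 0.7123
P = 100·0.9608·0.8159 − 75·0.7123 = 78.3917 − 53.4225 = 24.9692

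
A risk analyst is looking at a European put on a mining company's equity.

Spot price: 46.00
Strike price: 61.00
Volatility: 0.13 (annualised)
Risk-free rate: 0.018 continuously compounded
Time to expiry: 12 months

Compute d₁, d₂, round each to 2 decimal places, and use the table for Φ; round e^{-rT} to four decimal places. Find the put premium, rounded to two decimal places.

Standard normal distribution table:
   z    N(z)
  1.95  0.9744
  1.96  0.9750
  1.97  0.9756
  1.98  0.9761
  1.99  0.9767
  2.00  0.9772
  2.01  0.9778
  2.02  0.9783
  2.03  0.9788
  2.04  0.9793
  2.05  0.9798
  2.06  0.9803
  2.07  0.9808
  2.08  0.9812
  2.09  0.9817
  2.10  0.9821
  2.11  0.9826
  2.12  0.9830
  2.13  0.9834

13.96

σ√T = 0.13·√1 = 0.1300
d₁ = [ln(46/61) + (0.018 + 0.13²/2)·1] / 0.1300 = [-0.2822 + 0.0265] / 0.1300 = -1.9676 ≈ -1.97
d₂ = d₁ − σ√T = -1.9676 − 0.1300 = -2.0976 ≈ -2.10
e^(−rT) = e^(−0.018·1) = 0.9822
N(−d₂) = N(2.10) = 0.9821;  N(−d₁) = N(1.97) = 0.9756
P = 61·0.9822·0.9821 − 46·0.9756 = 58.8417 − 44.8776 = 13.9641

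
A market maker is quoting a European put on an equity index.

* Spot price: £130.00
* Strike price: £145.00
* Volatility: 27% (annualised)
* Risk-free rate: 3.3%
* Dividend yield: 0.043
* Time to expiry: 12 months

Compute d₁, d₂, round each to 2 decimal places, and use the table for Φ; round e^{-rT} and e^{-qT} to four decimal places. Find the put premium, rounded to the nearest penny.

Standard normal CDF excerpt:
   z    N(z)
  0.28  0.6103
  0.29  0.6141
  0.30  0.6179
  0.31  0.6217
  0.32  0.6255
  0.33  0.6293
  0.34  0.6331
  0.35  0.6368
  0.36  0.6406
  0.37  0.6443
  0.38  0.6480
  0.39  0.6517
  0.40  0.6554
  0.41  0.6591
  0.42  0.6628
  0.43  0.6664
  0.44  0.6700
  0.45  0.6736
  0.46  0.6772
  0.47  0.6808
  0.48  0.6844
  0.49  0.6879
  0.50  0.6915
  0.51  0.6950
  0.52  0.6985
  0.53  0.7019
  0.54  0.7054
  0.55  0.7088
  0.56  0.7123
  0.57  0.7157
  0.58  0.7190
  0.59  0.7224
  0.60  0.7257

£23.45

σ√T = 0.27 × 1.0000 = 0.2700
ln(S/K) + (r − q + σ²/2)T = ln(130/145) + (0.033 − 0.043 + 0.27²/2)·1 = -0.1092 + 0.0265 = -0.0827
d₁ = -0.0827 / 0.2700 = -0.3065 → -0.31
d₂ = d₁ − σ√T = -0.3065 − 0.2700 = -0.5765 → -0.58
e^(−qT) = e^(−0.043·1) = 0.9579;  e^(−rT) = e^(−0.033·1) = 0.9675
N(−d₂) = N(0.58) = 0.7190;  N(−d₁) = N(0.31) = 0.6217
P = 145·0.9675·0.7190 − 130·0.9579·0.6217 = 100.8667 − 77.4184 = 23.4483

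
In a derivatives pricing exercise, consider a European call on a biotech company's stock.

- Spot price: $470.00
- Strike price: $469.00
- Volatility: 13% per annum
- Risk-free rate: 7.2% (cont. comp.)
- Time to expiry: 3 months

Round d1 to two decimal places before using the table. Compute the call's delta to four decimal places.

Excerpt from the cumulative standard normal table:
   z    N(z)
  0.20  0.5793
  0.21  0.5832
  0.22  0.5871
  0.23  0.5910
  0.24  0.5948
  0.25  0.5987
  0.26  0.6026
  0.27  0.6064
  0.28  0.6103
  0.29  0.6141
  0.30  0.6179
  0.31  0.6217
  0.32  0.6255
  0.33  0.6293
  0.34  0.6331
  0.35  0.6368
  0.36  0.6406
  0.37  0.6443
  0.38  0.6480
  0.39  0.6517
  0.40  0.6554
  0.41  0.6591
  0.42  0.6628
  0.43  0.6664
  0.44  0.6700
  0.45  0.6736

T = 0.25;  σ√T = 0.0650
ln(S/K) + (r + σ²/2)T = ln(470/469) + (0.072 + 0.13²/2)·0.25 = 0.0021 + 0.0201 = 0.0222
d₁ = 0.0222 / 0.0650 = 0.3422 ⇒ 0.34
N(d₁) = N(0.34) = 0.6331
Δ_call = N(d₁) = 0.6331

0.6331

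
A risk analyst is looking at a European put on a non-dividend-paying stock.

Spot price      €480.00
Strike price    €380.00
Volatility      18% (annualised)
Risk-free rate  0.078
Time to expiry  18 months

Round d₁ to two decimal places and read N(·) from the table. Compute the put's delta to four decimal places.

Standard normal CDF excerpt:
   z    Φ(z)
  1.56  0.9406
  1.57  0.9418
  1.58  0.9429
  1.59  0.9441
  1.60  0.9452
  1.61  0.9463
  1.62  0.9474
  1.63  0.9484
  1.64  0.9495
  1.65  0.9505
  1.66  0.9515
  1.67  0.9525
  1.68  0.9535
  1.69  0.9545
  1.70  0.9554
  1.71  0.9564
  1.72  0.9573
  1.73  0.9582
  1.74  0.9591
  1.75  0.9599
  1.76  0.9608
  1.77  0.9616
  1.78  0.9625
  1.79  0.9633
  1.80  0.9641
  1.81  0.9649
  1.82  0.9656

-0.0446

σ√T = 0.18·√1.5 = 0.2205
d₁ = [ln(480/380) + (0.078 + 0.18²/2)·1.5] / 0.2205 = [0.2336 + 0.1413] / 0.2205 = 1.7006 which rounds to 1.70
N(d₁) = N(1.70) = 0.9554
Δ_put = N(d₁) − 1 = 0.9554 − 1 = -0.0446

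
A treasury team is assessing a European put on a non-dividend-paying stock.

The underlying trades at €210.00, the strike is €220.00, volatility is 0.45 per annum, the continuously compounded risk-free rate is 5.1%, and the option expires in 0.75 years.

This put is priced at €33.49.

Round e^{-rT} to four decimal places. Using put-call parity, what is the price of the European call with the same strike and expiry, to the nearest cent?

€31.74

exp(−rT) = exp(−0.051·0.75) = 0.9625
Put-call parity: C − P = S − K·e^(−rT) = 210 − 220·0.9625 = 210 − 211.7500 = -1.7500
C = P + (C − P) = 33.49 + (-1.7500) = 31.7400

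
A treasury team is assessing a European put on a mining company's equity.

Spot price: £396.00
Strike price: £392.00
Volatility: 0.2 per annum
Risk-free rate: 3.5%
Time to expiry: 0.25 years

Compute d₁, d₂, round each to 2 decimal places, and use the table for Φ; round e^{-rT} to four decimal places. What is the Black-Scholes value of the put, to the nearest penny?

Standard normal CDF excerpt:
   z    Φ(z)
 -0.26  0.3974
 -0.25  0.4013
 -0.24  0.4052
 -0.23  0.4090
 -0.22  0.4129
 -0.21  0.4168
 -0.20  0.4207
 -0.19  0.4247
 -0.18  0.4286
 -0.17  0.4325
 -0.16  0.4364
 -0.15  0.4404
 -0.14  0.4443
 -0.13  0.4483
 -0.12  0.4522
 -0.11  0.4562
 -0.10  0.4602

σ√T = 0.2 × 0.5000 = 0.1000
d₁ = [ln(396/392) + (0.035 + 0.2²/2)·0.25] / 0.1000 = [0.0102 + 0.0138] / 0.1000 = 0.2390 ≈ 0.24
d₂ = d₁ − σ√T = 0.2390 − 0.1000 = 0.1390 ≈ 0.14
e^(−rT) = e^(−0.035·0.25) = 0.9913
N(−d₂) = N(-0.14) = 0.4443;  N(−d₁) = N(-0.24) = 0.4052
P = 392·0.9913·0.4443 − 396·0.4052 = 172.6504 − 160.4592 = 12.1912

£12.19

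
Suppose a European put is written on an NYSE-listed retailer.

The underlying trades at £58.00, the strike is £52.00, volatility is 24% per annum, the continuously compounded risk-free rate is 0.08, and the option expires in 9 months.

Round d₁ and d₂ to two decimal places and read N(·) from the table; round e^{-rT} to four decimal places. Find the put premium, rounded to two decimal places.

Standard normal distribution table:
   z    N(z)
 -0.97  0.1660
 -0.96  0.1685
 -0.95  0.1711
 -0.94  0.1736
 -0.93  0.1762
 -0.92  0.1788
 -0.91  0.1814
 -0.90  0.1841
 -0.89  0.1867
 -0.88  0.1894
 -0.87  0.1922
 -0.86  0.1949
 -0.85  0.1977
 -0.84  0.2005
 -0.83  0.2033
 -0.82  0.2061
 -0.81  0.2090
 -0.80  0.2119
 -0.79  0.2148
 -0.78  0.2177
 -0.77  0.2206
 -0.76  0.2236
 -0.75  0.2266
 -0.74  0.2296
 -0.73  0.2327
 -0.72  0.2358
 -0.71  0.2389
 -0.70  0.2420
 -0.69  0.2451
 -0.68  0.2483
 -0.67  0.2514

σ√T = 0.24·√0.75 = 0.2078
ln(S/K) + (r + σ²/2)T = ln(58/52) + (0.08 + 0.24²/2)·0.75 = 0.1092 + 0.0816 = 0.1908
d₁ = 0.1908 / 0.2078 = 0.9180 ≈ 0.92
d₂ = d₁ − σ√T = 0.9180 − 0.2078 = 0.7101 ≈ 0.71
e^(−rT) = e^(−0.08·0.75) = 0.9418
P = 52·0.9418·N(-0.71) − 58·N(-0.92) = 52·0.9418·0.2389 − 58·0.1788 = 11.6998 − 10.3704 = 1.3294

£1.33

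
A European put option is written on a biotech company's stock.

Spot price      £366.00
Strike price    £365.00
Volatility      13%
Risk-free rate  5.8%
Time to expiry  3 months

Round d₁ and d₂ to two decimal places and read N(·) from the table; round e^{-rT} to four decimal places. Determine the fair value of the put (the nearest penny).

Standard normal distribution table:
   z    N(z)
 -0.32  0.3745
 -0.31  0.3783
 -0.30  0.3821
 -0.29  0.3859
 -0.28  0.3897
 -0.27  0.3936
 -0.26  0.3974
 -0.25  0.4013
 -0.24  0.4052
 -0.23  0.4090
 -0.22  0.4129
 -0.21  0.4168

σ√T = 0.13 × 0.5000 = 0.0650
d₁ = [ln(366/365) + (0.058 + 0.13²/2)·0.25] / 0.0650 = [0.0027 + 0.0166] / 0.0650 = 0.2977 ≈ 0.30
d₂ = d₁ − σ√T = 0.2977 − 0.0650 = 0.2327 ≈ 0.23
exp(−rT) = exp(−0.058·0.25) = 0.9856
N(−d₂) = N(-0.23) = 0.4090;  N(−d₁) = N(-0.30) = 0.3821
P = 365·0.9856·0.4090 − 366·0.3821 = 147.1353 − 139.8486 = 7.2867

£7.29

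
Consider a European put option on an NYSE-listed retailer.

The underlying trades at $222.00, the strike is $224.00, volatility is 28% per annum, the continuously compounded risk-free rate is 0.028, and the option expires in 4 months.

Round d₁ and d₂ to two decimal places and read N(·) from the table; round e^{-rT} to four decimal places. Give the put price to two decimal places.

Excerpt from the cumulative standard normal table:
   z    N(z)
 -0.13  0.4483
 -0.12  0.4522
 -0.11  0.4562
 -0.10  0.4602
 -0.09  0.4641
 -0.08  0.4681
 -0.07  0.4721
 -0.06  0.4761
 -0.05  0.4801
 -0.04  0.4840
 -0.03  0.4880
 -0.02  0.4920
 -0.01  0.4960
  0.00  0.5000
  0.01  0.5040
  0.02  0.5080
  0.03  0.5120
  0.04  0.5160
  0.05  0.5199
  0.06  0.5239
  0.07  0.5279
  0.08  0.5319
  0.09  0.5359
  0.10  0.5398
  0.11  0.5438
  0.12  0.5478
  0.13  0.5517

σ√T = 0.28 × 0.5774 = 0.1617
d₁ = [ln(222/224) + (0.028 + 0.28²/2)·0.3333] / 0.1617 = [-0.0090 + 0.0224] / 0.1617 = 0.0831 ⇒ 0.08
d₂ = d₁ − σ√T = 0.0831 − 0.1617 = -0.0786 ⇒ -0.08
e^(−rT) = e^(−0.028·0.3333) = 0.9907
N(−d₂) = N(0.08) = 0.5319;  N(−d₁) = N(-0.08) = 0.4681
P = 224·0.9907·0.5319 − 222·0.4681 = 118.0375 − 103.9182 = 14.1193

$14.12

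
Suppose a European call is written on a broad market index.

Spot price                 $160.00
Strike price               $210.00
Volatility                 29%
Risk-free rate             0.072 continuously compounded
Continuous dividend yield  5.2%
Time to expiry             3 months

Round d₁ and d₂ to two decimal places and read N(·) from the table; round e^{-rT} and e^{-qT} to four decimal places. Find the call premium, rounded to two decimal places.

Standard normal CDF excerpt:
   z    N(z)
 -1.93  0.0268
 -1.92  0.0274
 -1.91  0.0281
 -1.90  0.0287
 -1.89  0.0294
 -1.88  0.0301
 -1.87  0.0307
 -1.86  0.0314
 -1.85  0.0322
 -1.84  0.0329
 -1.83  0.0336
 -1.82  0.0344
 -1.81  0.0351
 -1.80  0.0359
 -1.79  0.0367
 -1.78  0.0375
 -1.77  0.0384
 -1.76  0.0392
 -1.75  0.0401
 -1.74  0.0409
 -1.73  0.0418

σ√T = 0.29·√0.25 = 0.1450
d₁ = [ln(160/210) + (0.072 − 0.052 + 0.29²/2)·0.25] / 0.1450 = [-0.2719 + 0.0155] / 0.1450 = -1.7684 ⇒ -1.77
d₂ = d₁ − σ√T = -1.7684 − 0.1450 = -1.9134 ⇒ -1.91
exp(−qT) = exp(−0.052·0.25) = 0.9871;  exp(−rT) = exp(−0.072·0.25) = 0.9822
N(d₁) = N(-1.77) = 0.0384;  N(d₂) = N(-1.91) = 0.0281
C = 160·0.9871·0.0384 − 210·0.9822·0.0281 = 6.0647 − 5.7960 = 0.2688

$0.27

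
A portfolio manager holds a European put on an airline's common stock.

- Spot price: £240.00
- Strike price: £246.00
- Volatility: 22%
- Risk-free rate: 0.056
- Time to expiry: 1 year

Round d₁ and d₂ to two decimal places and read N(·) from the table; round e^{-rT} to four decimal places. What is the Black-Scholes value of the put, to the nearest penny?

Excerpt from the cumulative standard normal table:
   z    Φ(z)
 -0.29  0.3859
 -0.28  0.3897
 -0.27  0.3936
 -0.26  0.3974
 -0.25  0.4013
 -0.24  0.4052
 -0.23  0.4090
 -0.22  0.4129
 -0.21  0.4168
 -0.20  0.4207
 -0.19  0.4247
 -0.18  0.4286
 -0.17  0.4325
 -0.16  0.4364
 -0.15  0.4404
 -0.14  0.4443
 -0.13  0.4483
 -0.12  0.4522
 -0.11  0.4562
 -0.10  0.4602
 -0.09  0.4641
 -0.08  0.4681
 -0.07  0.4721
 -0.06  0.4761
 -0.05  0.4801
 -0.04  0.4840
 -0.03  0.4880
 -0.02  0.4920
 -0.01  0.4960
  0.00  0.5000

σ√T = 0.22 × 1.0000 = 0.2200
d₁ = [ln(240/246) + (0.056 + ½·0.22²)·1] / (σ√T) = (-0.0247 + 0.0802) / 0.2200 = 0.2523 ⇒ 0.25
d₂ = 0.2523 − 0.2200 = 0.0323 ⇒ 0.03
exp(−rT) = exp(−0.056·1) = 0.9455
P = 246·0.9455·N(-0.03) − 240·N(-0.25) = 246·0.9455·0.4880 − 240·0.4013 = 113.5054 − 96.3120 = 17.1934

£17.19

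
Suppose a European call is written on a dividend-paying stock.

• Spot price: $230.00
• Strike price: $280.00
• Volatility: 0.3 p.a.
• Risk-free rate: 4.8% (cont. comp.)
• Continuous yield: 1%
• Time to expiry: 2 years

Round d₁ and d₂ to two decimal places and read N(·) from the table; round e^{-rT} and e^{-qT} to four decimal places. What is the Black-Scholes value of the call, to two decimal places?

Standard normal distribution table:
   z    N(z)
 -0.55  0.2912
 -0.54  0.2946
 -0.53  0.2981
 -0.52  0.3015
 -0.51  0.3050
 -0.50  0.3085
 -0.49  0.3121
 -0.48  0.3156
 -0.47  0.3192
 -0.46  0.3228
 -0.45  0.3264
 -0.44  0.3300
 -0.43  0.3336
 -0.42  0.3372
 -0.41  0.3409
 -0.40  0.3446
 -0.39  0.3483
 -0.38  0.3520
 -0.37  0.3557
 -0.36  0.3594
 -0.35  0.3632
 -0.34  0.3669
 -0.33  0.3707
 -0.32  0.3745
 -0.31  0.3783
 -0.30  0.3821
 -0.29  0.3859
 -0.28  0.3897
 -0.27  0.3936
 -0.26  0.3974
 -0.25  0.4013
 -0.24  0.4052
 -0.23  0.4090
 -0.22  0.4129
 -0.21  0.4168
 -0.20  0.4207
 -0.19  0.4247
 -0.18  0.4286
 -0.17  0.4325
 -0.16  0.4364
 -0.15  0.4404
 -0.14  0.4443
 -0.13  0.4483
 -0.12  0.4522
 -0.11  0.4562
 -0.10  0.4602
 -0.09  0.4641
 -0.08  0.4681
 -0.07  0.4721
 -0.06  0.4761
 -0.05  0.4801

σ√T = 0.3 × 1.4142 = 0.4243
d₁ = [ln(230/280) + (0.048 − 0.01 + 0.3²/2)·2] / 0.4243 = [-0.1967 + 0.1660] / 0.4243 = -0.0724 ⇒ -0.07
d₂ = d₁ − σ√T = -0.0724 − 0.4243 = -0.4966 ⇒ -0.50
exp(−qT) = exp(−0.01·2) = 0.9802;  exp(−rT) = exp(−0.048·2) = 0.9085
N(d₁) = N(-0.07) = 0.4721;  N(d₂) = N(-0.50) = 0.3085
C = 230·0.9802·0.4721 − 280·0.9085·0.3085 = 106.4331 − 78.4762 = 27.9568

$27.96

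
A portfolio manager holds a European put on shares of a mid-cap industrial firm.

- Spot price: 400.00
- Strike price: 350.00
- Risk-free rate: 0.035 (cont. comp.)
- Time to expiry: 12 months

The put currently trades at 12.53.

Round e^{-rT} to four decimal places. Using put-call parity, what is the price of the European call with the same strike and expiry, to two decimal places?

74.57

exp(−rT) = exp(−0.035·1) = 0.9656
Put-call parity: C − P = S − K·e^(−rT) = 400 − 350·0.9656 = 400 − 337.9600 = 62.0400
C = P + (C − P) = 12.53 + (62.0400) = 74.5700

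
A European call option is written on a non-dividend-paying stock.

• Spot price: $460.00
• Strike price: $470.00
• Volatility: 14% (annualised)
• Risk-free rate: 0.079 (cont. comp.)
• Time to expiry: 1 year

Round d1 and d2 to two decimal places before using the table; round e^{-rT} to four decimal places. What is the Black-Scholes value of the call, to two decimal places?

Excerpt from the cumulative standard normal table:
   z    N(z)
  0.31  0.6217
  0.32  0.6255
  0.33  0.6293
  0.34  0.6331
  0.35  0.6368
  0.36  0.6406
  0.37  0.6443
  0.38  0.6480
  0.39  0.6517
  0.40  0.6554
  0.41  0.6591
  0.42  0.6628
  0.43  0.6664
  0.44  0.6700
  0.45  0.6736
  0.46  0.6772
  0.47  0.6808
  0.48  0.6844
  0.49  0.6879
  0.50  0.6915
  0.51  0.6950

T = 1;  σ√T = 0.1400
ln(S/K) + (r + σ²/2)T = ln(460/470) + (0.079 + 0.14²/2)·1 = -0.0215 + 0.0888 = 0.0673
d₁ = 0.0673 / 0.1400 = 0.4807 ≈ 0.48
d₂ = d₁ − σ√T = 0.4807 − 0.1400 = 0.3407 ≈ 0.34
e^(−rT) = e^(−0.079·1) = 0.9240
C = 460·N(0.48) − 470·0.9240·N(0.34) = 460·0.6844 − 470·0.9240·0.6331 = 314.8240 − 274.9427 = 39.8813

$39.88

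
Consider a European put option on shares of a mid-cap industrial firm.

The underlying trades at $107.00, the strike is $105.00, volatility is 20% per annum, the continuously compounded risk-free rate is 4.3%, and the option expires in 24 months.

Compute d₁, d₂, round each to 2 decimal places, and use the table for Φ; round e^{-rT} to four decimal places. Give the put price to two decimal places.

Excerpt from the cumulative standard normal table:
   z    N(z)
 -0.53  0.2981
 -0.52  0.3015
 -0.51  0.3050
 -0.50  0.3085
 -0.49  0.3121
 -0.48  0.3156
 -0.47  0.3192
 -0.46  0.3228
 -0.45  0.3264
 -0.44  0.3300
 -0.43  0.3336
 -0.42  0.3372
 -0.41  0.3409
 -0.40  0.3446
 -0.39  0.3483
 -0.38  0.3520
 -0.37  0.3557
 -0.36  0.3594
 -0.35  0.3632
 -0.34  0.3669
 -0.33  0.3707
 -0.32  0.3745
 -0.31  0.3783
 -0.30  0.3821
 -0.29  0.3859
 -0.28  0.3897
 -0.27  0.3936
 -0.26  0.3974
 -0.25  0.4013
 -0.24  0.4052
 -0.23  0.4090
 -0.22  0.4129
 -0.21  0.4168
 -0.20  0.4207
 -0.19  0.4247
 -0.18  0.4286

$6.77

T = 2;  σ√T = 0.2828
d₁ = [ln(107/105) + (0.043 + ½·0.2²)·2] / (σ√T) = (0.0189 + 0.1260) / 0.2828 = 0.5122 ≈ 0.51
d₂ = 0.5122 − 0.2828 = 0.2293 ≈ 0.23
exp(−rT) = exp(−0.043·2) = 0.9176
P = 105·0.9176·N(-0.23) − 107·N(-0.51) = 105·0.9176·0.4090 − 107·0.3050 = 39.4063 − 32.6350 = 6.7713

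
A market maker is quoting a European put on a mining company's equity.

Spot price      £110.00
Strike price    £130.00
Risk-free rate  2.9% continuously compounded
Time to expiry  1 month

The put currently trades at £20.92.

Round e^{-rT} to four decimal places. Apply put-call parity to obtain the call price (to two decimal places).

£1.23

e^(−rT) = e^(−0.029·0.08333) = 0.9976
Put-call parity: C − P = S − K·e^(−rT) = 110 − 130·0.9976 = 110 − 129.6880 = -19.6880
C = P + (C − P) = 20.92 + (-19.6880) = 1.2320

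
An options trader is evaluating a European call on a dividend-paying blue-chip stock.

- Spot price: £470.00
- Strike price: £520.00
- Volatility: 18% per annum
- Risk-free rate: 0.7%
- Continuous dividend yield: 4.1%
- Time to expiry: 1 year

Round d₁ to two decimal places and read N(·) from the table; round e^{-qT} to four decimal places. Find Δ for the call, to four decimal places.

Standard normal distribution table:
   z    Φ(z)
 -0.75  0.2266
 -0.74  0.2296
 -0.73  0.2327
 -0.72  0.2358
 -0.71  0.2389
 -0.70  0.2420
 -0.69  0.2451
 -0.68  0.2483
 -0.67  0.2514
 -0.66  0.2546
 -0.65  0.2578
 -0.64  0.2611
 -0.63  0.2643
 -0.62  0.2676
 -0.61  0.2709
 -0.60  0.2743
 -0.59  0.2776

0.2444

σ√T = 0.18 × 1.0000 = 0.1800
ln(S/K) + (r − q + σ²/2)T = ln(470/520) + (0.007 − 0.041 + 0.18²/2)·1 = -0.1011 − 0.0178 = -0.1189
d₁ = -0.1189 / 0.1800 = -0.6605 → -0.66
N(d₁) = N(-0.66) = 0.2546
Δ_call = exp(−qT)·N(d₁) = 0.9598·0.2546 = 0.2444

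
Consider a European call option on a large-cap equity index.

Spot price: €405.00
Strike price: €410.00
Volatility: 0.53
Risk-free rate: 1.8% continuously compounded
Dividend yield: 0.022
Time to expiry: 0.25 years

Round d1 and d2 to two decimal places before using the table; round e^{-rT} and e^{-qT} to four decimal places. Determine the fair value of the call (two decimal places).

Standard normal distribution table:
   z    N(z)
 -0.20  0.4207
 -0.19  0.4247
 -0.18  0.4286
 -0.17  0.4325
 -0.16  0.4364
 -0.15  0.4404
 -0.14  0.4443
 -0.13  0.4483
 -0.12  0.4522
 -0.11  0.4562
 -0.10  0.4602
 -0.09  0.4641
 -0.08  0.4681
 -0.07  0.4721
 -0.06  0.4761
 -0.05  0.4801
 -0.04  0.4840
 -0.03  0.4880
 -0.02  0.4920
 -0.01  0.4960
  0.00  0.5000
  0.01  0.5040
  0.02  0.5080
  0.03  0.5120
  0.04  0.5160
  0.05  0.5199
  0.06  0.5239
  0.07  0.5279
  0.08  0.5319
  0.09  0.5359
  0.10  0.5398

€39.30

T = 0.25;  σ√T = 0.2650
d₁ = [ln(405/410) + (0.018 − 0.022 + 0.53²/2)·0.25] / 0.2650 = [-0.0123 + 0.0341] / 0.2650 = 0.0824 → 0.08
d₂ = d₁ − σ√T = 0.0824 − 0.2650 = -0.1826 → -0.18
e^(−qT) = e^(−0.022·0.25) = 0.9945;  e^(−rT) = e^(−0.018·0.25) = 0.9955
C = 405·0.9945·N(0.08) − 410·0.9955·N(-0.18) = 405·0.9945·0.5319 − 410·0.9955·0.4286 = 214.2347 − 174.9352 = 39.2995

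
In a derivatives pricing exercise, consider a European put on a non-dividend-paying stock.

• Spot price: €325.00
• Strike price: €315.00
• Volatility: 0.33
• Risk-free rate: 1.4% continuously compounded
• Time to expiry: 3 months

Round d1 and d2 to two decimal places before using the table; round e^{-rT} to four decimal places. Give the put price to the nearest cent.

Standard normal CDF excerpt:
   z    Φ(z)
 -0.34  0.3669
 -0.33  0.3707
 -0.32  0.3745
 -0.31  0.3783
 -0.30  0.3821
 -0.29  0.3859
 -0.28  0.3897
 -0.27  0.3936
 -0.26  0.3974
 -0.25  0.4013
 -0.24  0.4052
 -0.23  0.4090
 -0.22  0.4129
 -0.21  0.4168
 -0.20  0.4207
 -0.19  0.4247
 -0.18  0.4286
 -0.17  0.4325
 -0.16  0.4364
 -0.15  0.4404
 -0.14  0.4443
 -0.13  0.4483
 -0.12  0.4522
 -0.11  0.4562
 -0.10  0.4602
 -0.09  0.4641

σ√T = 0.33·√0.25 = 0.1650
ln(S/K) + (r + σ²/2)T = ln(325/315) + (0.014 + 0.33²/2)·0.25 = 0.0313 + 0.0171 = 0.0484
d₁ = 0.0484 / 0.1650 = 0.2931 → 0.29
d₂ = d₁ − σ√T = 0.2931 − 0.1650 = 0.1281 → 0.13
exp(−rT) = exp(−0.014·0.25) = 0.9965
N(−d₂) = N(-0.13) = 0.4483;  N(−d₁) = N(-0.29) = 0.3859
P = 315·0.9965·0.4483 − 325·0.3859 = 140.7202 − 125.4175 = 15.3027

€15.30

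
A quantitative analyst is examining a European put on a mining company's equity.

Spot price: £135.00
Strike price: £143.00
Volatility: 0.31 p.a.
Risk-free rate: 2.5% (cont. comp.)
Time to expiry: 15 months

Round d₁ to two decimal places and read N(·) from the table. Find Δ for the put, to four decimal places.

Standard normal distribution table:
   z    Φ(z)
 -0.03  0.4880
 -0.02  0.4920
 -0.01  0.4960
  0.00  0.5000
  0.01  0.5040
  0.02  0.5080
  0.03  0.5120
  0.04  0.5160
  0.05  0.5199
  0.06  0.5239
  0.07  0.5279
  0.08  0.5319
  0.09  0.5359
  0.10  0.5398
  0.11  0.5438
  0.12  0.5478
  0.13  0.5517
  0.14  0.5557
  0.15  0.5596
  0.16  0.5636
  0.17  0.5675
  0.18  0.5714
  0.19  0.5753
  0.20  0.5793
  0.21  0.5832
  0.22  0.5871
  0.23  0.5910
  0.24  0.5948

-0.4602

T = 1.25;  σ√T = 0.3466
d₁ = [ln(135/143) + (0.025 + 0.31²/2)·1.25] / 0.3466 = [-0.0576 + 0.0913] / 0.3466 = 0.0974 which rounds to 0.10
N(d₁) = N(0.10) = 0.5398
Δ_put = N(d₁) − 1 = 0.5398 − 1 = -0.4602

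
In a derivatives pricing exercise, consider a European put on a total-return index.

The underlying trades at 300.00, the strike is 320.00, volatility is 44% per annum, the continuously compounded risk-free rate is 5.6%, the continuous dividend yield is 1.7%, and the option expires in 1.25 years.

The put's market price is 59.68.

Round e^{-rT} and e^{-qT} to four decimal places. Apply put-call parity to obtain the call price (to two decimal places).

55.01

exp(−qT) = exp(−0.017·1.25) = 0.9790;  exp(−rT) = exp(−0.056·1.25) = 0.9324
Put-call parity: C − P = S·e^(−qT) − K·e^(−rT) = 300·0.9790 − 320·0.9324 = 293.7000 − 298.3680 = -4.6680
C = P + (C − P) = 59.68 + (-4.6680) = 55.0120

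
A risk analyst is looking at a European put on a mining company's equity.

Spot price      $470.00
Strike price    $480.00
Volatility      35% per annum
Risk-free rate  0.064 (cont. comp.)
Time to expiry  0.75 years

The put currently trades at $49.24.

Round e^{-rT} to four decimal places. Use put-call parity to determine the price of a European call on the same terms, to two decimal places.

e^(−rT) = e^(−0.064·0.75) = 0.9531
Put-call parity: C − P = S − K·e^(−rT) = 470 − 480·0.9531 = 470 − 457.4880 = 12.5120
C = P + (C − P) = 49.24 + (12.5120) = 61.7520

$61.75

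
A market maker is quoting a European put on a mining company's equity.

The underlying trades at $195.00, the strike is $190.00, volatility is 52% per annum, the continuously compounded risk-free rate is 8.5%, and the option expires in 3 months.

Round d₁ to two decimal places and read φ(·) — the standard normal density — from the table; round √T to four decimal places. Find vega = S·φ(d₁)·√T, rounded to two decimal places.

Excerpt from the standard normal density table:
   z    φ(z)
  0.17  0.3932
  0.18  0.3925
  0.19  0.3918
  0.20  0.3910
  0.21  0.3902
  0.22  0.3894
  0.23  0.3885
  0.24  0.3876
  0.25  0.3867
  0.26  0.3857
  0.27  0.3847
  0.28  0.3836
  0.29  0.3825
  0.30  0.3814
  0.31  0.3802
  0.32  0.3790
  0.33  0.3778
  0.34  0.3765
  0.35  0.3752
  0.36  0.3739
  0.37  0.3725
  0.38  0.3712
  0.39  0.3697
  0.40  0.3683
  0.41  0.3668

37.07

σ√T = 0.52·√0.25 = 0.2600
ln(S/K) + (r + σ²/2)T = ln(195/190) + (0.085 + 0.52²/2)·0.25 = 0.0260 + 0.0551 = 0.0810
d₁ = 0.0810 / 0.2600 = 0.3116 ≈ 0.31
√T = √0.25 = 0.5000
φ(d₁) = φ(0.31) = 0.3802
vega = S·φ(d₁)·√T = 195·0.3802·0.5000 = 37.0695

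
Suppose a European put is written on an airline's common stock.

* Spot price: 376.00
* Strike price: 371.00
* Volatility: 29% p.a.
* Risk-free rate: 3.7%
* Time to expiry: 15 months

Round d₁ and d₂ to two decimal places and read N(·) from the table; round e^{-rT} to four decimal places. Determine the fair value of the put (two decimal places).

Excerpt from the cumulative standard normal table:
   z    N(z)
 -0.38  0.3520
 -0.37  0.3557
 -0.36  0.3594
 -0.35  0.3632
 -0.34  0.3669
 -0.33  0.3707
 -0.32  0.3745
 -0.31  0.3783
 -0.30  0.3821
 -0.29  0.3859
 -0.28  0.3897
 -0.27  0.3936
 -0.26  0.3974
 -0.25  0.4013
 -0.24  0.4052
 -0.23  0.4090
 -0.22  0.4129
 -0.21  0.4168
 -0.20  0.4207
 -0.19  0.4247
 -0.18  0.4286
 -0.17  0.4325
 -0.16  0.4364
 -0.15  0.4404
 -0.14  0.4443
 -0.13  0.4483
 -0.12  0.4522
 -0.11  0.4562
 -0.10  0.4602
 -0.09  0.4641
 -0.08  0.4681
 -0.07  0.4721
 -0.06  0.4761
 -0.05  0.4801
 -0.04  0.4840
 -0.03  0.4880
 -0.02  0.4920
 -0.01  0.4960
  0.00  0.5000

37.72

σ√T = 0.29 × 1.1180 = 0.3242
d₁ = [ln(376/371) + (0.037 + ½·0.29²)·1.25] / (σ√T) = (0.0134 + 0.0988) / 0.3242 = 0.3460 which rounds to 0.35
d₂ = 0.3460 − 0.3242 = 0.0218 which rounds to 0.02
e^(−rT) = e^(−0.037·1.25) = 0.9548
N(−d₂) = N(-0.02) = 0.4920;  N(−d₁) = N(-0.35) = 0.3632
P = 371·0.9548·0.4920 − 376·0.3632 = 174.2816 − 136.5632 = 37.7184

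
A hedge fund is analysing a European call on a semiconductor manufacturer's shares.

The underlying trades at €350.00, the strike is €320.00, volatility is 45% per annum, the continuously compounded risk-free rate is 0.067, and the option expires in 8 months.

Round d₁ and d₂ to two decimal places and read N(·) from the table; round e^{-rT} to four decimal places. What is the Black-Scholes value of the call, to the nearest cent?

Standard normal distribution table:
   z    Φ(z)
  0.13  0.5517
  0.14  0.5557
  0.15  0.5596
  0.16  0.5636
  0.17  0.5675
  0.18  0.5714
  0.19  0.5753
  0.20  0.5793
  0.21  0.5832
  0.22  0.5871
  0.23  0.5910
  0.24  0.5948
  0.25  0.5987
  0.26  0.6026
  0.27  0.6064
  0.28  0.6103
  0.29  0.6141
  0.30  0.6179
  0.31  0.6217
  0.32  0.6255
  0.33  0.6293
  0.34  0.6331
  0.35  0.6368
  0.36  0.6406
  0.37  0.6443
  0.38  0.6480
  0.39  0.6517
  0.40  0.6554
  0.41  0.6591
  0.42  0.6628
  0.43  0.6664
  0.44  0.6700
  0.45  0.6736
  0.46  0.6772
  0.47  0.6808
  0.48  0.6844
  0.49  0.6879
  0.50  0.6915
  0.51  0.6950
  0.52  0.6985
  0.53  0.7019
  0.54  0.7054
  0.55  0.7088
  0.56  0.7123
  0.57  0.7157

€73.22

σ√T = 0.45·√0.6667 = 0.3674
d₁ = [ln(350/320) + (0.067 + ½·0.45²)·0.6667] / (σ√T) = (0.0896 + 0.1122) / 0.3674 = 0.5492 which rounds to 0.55
d₂ = 0.5492 − 0.3674 = 0.1817 which rounds to 0.18
exp(−rT) = exp(−0.067·0.6667) = 0.9563
C = 350·N(0.55) − 320·0.9563·N(0.18) = 350·0.7088 − 320·0.9563·0.5714 = 248.0800 − 174.8575 = 73.2225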